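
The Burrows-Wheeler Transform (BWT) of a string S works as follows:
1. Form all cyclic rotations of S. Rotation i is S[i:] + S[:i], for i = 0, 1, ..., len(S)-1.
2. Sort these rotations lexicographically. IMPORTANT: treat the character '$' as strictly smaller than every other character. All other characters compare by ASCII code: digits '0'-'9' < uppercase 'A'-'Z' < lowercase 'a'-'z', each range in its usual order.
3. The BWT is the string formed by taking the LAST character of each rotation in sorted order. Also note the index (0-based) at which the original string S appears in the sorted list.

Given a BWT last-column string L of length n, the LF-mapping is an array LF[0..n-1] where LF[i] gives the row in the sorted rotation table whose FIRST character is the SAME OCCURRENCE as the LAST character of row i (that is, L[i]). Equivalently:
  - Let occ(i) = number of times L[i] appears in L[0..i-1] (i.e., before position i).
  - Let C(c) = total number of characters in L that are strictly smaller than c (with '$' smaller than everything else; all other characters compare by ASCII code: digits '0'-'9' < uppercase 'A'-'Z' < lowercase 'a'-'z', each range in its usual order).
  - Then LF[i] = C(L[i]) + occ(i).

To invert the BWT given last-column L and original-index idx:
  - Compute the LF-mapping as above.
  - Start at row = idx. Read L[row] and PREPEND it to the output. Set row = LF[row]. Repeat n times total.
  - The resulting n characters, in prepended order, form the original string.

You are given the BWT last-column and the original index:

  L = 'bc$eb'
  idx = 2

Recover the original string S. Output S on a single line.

Answer: becb$

Derivation:
LF mapping: 1 3 0 4 2
Walk LF starting at row 2, prepending L[row]:
  step 1: row=2, L[2]='$', prepend. Next row=LF[2]=0
  step 2: row=0, L[0]='b', prepend. Next row=LF[0]=1
  step 3: row=1, L[1]='c', prepend. Next row=LF[1]=3
  step 4: row=3, L[3]='e', prepend. Next row=LF[3]=4
  step 5: row=4, L[4]='b', prepend. Next row=LF[4]=2
Reversed output: becb$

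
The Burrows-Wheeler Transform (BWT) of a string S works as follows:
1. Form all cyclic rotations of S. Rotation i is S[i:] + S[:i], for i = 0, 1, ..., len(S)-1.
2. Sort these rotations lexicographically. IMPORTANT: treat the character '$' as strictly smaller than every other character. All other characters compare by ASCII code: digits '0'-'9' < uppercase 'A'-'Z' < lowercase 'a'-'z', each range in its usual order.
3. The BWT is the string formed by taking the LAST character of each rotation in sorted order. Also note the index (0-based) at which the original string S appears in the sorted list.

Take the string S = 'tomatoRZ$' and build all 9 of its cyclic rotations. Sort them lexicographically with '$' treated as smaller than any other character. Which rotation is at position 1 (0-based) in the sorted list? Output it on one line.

All 9 rotations (rotation i = S[i:]+S[:i]):
  rot[0] = tomatoRZ$
  rot[1] = omatoRZ$t
  rot[2] = matoRZ$to
  rot[3] = atoRZ$tom
  rot[4] = toRZ$toma
  rot[5] = oRZ$tomat
  rot[6] = RZ$tomato
  rot[7] = Z$tomatoR
  rot[8] = $tomatoRZ
Sorted (with $ < everything):
  sorted[0] = $tomatoRZ
  sorted[1] = RZ$tomato
  sorted[2] = Z$tomatoR
  sorted[3] = atoRZ$tom
  sorted[4] = matoRZ$to
  sorted[5] = oRZ$tomat
  sorted[6] = omatoRZ$t
  sorted[7] = toRZ$toma
  sorted[8] = tomatoRZ$
sorted[1] = RZ$tomato

Answer: RZ$tomato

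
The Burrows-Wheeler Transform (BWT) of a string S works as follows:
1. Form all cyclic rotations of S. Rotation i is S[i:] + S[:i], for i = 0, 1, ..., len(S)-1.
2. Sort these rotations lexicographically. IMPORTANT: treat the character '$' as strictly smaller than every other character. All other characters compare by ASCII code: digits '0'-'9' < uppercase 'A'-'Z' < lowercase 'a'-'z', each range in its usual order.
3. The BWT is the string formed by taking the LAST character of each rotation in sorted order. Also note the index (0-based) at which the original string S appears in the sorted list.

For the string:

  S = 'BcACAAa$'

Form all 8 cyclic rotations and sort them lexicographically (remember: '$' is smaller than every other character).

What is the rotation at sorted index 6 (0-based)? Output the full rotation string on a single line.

Answer: a$BcACAA

Derivation:
All 8 rotations (rotation i = S[i:]+S[:i]):
  rot[0] = BcACAAa$
  rot[1] = cACAAa$B
  rot[2] = ACAAa$Bc
  rot[3] = CAAa$BcA
  rot[4] = AAa$BcAC
  rot[5] = Aa$BcACA
  rot[6] = a$BcACAA
  rot[7] = $BcACAAa
Sorted (with $ < everything):
  sorted[0] = $BcACAAa
  sorted[1] = AAa$BcAC
  sorted[2] = ACAAa$Bc
  sorted[3] = Aa$BcACA
  sorted[4] = BcACAAa$
  sorted[5] = CAAa$BcA
  sorted[6] = a$BcACAA
  sorted[7] = cACAAa$B
sorted[6] = a$BcACAA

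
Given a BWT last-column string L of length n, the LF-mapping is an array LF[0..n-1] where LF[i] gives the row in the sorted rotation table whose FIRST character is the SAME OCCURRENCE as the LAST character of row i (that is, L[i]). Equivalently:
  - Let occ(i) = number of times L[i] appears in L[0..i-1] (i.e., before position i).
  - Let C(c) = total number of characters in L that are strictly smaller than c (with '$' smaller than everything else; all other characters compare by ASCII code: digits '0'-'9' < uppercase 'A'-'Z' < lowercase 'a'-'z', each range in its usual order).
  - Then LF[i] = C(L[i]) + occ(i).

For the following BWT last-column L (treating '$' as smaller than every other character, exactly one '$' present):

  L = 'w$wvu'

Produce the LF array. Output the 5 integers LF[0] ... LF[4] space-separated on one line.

Answer: 3 0 4 2 1

Derivation:
Char counts: '$':1, 'u':1, 'v':1, 'w':2
C (first-col start): C('$')=0, C('u')=1, C('v')=2, C('w')=3
L[0]='w': occ=0, LF[0]=C('w')+0=3+0=3
L[1]='$': occ=0, LF[1]=C('$')+0=0+0=0
L[2]='w': occ=1, LF[2]=C('w')+1=3+1=4
L[3]='v': occ=0, LF[3]=C('v')+0=2+0=2
L[4]='u': occ=0, LF[4]=C('u')+0=1+0=1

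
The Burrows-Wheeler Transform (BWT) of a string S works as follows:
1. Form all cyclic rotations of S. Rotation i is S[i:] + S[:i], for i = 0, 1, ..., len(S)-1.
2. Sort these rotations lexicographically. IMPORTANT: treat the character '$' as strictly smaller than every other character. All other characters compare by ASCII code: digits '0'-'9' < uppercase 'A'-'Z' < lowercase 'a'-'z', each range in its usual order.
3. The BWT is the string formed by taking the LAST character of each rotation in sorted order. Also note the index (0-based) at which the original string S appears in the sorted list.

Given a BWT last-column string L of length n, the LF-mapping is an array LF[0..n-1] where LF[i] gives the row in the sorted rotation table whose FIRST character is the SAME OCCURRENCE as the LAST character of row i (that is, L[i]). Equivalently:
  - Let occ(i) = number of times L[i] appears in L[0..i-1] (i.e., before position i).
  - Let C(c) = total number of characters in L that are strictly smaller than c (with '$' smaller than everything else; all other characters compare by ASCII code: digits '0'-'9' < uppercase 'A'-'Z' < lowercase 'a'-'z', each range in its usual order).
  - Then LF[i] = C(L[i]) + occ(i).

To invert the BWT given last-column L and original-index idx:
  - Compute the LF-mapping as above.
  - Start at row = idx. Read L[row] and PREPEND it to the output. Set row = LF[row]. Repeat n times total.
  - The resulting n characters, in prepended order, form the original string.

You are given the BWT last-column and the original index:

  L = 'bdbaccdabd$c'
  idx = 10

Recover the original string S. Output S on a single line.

LF mapping: 3 9 4 1 6 7 10 2 5 11 0 8
Walk LF starting at row 10, prepending L[row]:
  step 1: row=10, L[10]='$', prepend. Next row=LF[10]=0
  step 2: row=0, L[0]='b', prepend. Next row=LF[0]=3
  step 3: row=3, L[3]='a', prepend. Next row=LF[3]=1
  step 4: row=1, L[1]='d', prepend. Next row=LF[1]=9
  step 5: row=9, L[9]='d', prepend. Next row=LF[9]=11
  step 6: row=11, L[11]='c', prepend. Next row=LF[11]=8
  step 7: row=8, L[8]='b', prepend. Next row=LF[8]=5
  step 8: row=5, L[5]='c', prepend. Next row=LF[5]=7
  step 9: row=7, L[7]='a', prepend. Next row=LF[7]=2
  step 10: row=2, L[2]='b', prepend. Next row=LF[2]=4
  step 11: row=4, L[4]='c', prepend. Next row=LF[4]=6
  step 12: row=6, L[6]='d', prepend. Next row=LF[6]=10
Reversed output: dcbacbcddab$

Answer: dcbacbcddab$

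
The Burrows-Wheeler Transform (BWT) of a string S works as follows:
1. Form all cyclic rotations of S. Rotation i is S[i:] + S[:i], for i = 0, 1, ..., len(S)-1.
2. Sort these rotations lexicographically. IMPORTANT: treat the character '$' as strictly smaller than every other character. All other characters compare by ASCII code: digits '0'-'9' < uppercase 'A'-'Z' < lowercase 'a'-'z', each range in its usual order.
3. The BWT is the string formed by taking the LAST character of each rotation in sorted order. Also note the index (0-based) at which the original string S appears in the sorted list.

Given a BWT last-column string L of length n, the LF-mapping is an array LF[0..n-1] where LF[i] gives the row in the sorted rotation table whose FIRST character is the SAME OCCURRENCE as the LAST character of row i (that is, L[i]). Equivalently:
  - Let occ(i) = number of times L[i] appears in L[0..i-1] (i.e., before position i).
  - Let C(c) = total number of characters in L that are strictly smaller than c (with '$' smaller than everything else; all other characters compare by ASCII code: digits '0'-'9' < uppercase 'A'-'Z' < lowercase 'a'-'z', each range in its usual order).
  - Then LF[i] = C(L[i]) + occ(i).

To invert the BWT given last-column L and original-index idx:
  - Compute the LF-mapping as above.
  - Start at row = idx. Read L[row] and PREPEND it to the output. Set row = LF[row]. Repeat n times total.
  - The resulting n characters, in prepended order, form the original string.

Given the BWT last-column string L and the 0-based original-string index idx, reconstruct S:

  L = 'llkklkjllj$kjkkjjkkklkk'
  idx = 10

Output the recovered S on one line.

Answer: kkljkjkkkljklkjkllkjkl$

Derivation:
LF mapping: 17 18 6 7 19 8 1 20 21 2 0 9 3 10 11 4 5 12 13 14 22 15 16
Walk LF starting at row 10, prepending L[row]:
  step 1: row=10, L[10]='$', prepend. Next row=LF[10]=0
  step 2: row=0, L[0]='l', prepend. Next row=LF[0]=17
  step 3: row=17, L[17]='k', prepend. Next row=LF[17]=12
  step 4: row=12, L[12]='j', prepend. Next row=LF[12]=3
  step 5: row=3, L[3]='k', prepend. Next row=LF[3]=7
  step 6: row=7, L[7]='l', prepend. Next row=LF[7]=20
  step 7: row=20, L[20]='l', prepend. Next row=LF[20]=22
  step 8: row=22, L[22]='k', prepend. Next row=LF[22]=16
  step 9: row=16, L[16]='j', prepend. Next row=LF[16]=5
  step 10: row=5, L[5]='k', prepend. Next row=LF[5]=8
  step 11: row=8, L[8]='l', prepend. Next row=LF[8]=21
  step 12: row=21, L[21]='k', prepend. Next row=LF[21]=15
  step 13: row=15, L[15]='j', prepend. Next row=LF[15]=4
  step 14: row=4, L[4]='l', prepend. Next row=LF[4]=19
  step 15: row=19, L[19]='k', prepend. Next row=LF[19]=14
  step 16: row=14, L[14]='k', prepend. Next row=LF[14]=11
  step 17: row=11, L[11]='k', prepend. Next row=LF[11]=9
  step 18: row=9, L[9]='j', prepend. Next row=LF[9]=2
  step 19: row=2, L[2]='k', prepend. Next row=LF[2]=6
  step 20: row=6, L[6]='j', prepend. Next row=LF[6]=1
  step 21: row=1, L[1]='l', prepend. Next row=LF[1]=18
  step 22: row=18, L[18]='k', prepend. Next row=LF[18]=13
  step 23: row=13, L[13]='k', prepend. Next row=LF[13]=10
Reversed output: kkljkjkkkljklkjkllkjkl$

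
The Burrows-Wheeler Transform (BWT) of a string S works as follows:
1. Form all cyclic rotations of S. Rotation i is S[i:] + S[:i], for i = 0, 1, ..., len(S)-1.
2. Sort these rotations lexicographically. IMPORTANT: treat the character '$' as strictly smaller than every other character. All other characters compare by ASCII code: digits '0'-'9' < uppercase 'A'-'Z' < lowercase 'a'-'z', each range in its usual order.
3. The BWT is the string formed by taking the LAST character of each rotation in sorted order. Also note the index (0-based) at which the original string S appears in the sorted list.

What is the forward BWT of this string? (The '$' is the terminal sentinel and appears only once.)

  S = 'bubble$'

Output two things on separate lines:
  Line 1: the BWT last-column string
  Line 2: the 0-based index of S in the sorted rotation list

Answer: eub$lbb
3

Derivation:
All 7 rotations (rotation i = S[i:]+S[:i]):
  rot[0] = bubble$
  rot[1] = ubble$b
  rot[2] = bble$bu
  rot[3] = ble$bub
  rot[4] = le$bubb
  rot[5] = e$bubbl
  rot[6] = $bubble
Sorted (with $ < everything):
  sorted[0] = $bubble  (last char: 'e')
  sorted[1] = bble$bu  (last char: 'u')
  sorted[2] = ble$bub  (last char: 'b')
  sorted[3] = bubble$  (last char: '$')
  sorted[4] = e$bubbl  (last char: 'l')
  sorted[5] = le$bubb  (last char: 'b')
  sorted[6] = ubble$b  (last char: 'b')
Last column: eub$lbb
Original string S is at sorted index 3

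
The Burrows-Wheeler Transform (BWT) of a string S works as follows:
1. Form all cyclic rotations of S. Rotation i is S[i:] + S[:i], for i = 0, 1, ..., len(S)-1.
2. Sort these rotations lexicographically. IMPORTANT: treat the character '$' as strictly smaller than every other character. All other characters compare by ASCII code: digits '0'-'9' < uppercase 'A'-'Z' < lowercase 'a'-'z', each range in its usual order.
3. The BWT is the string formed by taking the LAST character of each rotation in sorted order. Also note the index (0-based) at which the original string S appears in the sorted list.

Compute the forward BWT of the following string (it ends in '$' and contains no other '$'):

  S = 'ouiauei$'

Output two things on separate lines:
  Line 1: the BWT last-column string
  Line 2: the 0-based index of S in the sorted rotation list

All 8 rotations (rotation i = S[i:]+S[:i]):
  rot[0] = ouiauei$
  rot[1] = uiauei$o
  rot[2] = iauei$ou
  rot[3] = auei$oui
  rot[4] = uei$ouia
  rot[5] = ei$ouiau
  rot[6] = i$ouiaue
  rot[7] = $ouiauei
Sorted (with $ < everything):
  sorted[0] = $ouiauei  (last char: 'i')
  sorted[1] = auei$oui  (last char: 'i')
  sorted[2] = ei$ouiau  (last char: 'u')
  sorted[3] = i$ouiaue  (last char: 'e')
  sorted[4] = iauei$ou  (last char: 'u')
  sorted[5] = ouiauei$  (last char: '$')
  sorted[6] = uei$ouia  (last char: 'a')
  sorted[7] = uiauei$o  (last char: 'o')
Last column: iiueu$ao
Original string S is at sorted index 5

Answer: iiueu$ao
5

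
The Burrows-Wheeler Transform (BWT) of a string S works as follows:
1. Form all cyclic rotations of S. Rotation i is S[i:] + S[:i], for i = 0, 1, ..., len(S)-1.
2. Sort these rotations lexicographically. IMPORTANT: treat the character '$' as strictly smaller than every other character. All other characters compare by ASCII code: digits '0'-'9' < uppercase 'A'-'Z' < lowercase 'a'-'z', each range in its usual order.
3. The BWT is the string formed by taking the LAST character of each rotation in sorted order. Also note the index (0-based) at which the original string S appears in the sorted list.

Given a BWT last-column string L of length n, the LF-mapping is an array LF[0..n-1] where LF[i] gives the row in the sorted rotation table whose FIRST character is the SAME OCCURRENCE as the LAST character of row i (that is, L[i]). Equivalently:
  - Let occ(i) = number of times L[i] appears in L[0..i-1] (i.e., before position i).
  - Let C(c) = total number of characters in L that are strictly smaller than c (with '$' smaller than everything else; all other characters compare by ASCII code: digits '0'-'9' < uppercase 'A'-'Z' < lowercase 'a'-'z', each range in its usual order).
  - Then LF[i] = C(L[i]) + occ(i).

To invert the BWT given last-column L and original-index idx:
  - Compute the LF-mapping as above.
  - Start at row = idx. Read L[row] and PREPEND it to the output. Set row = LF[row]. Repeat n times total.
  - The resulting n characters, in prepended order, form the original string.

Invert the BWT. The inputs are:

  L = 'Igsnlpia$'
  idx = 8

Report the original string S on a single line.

Answer: saplingI$

Derivation:
LF mapping: 1 3 8 6 5 7 4 2 0
Walk LF starting at row 8, prepending L[row]:
  step 1: row=8, L[8]='$', prepend. Next row=LF[8]=0
  step 2: row=0, L[0]='I', prepend. Next row=LF[0]=1
  step 3: row=1, L[1]='g', prepend. Next row=LF[1]=3
  step 4: row=3, L[3]='n', prepend. Next row=LF[3]=6
  step 5: row=6, L[6]='i', prepend. Next row=LF[6]=4
  step 6: row=4, L[4]='l', prepend. Next row=LF[4]=5
  step 7: row=5, L[5]='p', prepend. Next row=LF[5]=7
  step 8: row=7, L[7]='a', prepend. Next row=LF[7]=2
  step 9: row=2, L[2]='s', prepend. Next row=LF[2]=8
Reversed output: saplingI$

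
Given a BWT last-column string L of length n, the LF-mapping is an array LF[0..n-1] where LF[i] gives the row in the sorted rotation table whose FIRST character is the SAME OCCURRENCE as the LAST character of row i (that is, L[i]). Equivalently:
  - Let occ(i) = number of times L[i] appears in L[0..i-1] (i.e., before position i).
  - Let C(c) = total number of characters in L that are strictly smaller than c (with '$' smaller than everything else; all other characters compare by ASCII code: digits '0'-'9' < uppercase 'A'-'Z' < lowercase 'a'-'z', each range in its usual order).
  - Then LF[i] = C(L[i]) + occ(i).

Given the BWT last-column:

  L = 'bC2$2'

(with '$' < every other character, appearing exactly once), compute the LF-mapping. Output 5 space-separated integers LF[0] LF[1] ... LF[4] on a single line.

Char counts: '$':1, '2':2, 'C':1, 'b':1
C (first-col start): C('$')=0, C('2')=1, C('C')=3, C('b')=4
L[0]='b': occ=0, LF[0]=C('b')+0=4+0=4
L[1]='C': occ=0, LF[1]=C('C')+0=3+0=3
L[2]='2': occ=0, LF[2]=C('2')+0=1+0=1
L[3]='$': occ=0, LF[3]=C('$')+0=0+0=0
L[4]='2': occ=1, LF[4]=C('2')+1=1+1=2

Answer: 4 3 1 0 2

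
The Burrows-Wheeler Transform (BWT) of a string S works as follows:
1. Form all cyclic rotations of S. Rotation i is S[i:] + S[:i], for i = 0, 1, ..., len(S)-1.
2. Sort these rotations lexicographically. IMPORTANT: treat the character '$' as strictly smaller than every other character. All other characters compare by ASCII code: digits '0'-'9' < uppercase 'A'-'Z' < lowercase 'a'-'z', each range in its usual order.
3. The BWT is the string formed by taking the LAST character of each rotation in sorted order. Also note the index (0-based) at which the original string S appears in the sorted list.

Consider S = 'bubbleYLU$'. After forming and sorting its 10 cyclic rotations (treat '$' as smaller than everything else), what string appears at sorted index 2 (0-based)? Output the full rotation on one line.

All 10 rotations (rotation i = S[i:]+S[:i]):
  rot[0] = bubbleYLU$
  rot[1] = ubbleYLU$b
  rot[2] = bbleYLU$bu
  rot[3] = bleYLU$bub
  rot[4] = leYLU$bubb
  rot[5] = eYLU$bubbl
  rot[6] = YLU$bubble
  rot[7] = LU$bubbleY
  rot[8] = U$bubbleYL
  rot[9] = $bubbleYLU
Sorted (with $ < everything):
  sorted[0] = $bubbleYLU
  sorted[1] = LU$bubbleY
  sorted[2] = U$bubbleYL
  sorted[3] = YLU$bubble
  sorted[4] = bbleYLU$bu
  sorted[5] = bleYLU$bub
  sorted[6] = bubbleYLU$
  sorted[7] = eYLU$bubbl
  sorted[8] = leYLU$bubb
  sorted[9] = ubbleYLU$b
sorted[2] = U$bubbleYL

Answer: U$bubbleYL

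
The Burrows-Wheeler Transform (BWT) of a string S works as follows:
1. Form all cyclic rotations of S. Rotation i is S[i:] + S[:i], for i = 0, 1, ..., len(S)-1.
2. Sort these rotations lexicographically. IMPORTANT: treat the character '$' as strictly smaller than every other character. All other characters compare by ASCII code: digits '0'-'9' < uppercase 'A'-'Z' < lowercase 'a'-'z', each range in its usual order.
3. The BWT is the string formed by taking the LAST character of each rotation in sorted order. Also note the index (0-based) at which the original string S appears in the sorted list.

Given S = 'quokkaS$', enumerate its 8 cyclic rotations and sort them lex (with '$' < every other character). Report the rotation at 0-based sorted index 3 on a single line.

All 8 rotations (rotation i = S[i:]+S[:i]):
  rot[0] = quokkaS$
  rot[1] = uokkaS$q
  rot[2] = okkaS$qu
  rot[3] = kkaS$quo
  rot[4] = kaS$quok
  rot[5] = aS$quokk
  rot[6] = S$quokka
  rot[7] = $quokkaS
Sorted (with $ < everything):
  sorted[0] = $quokkaS
  sorted[1] = S$quokka
  sorted[2] = aS$quokk
  sorted[3] = kaS$quok
  sorted[4] = kkaS$quo
  sorted[5] = okkaS$qu
  sorted[6] = quokkaS$
  sorted[7] = uokkaS$q
sorted[3] = kaS$quok

Answer: kaS$quok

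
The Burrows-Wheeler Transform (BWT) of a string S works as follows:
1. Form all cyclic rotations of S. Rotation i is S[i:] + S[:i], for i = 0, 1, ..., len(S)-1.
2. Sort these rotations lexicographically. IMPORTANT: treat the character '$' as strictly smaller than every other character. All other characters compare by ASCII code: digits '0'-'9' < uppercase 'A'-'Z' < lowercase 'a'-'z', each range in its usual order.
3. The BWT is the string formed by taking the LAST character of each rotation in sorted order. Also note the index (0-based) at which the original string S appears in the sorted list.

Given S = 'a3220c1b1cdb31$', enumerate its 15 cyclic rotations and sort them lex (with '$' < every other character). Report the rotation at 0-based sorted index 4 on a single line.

Answer: 1cdb31$a3220c1b

Derivation:
All 15 rotations (rotation i = S[i:]+S[:i]):
  rot[0] = a3220c1b1cdb31$
  rot[1] = 3220c1b1cdb31$a
  rot[2] = 220c1b1cdb31$a3
  rot[3] = 20c1b1cdb31$a32
  rot[4] = 0c1b1cdb31$a322
  rot[5] = c1b1cdb31$a3220
  rot[6] = 1b1cdb31$a3220c
  rot[7] = b1cdb31$a3220c1
  rot[8] = 1cdb31$a3220c1b
  rot[9] = cdb31$a3220c1b1
  rot[10] = db31$a3220c1b1c
  rot[11] = b31$a3220c1b1cd
  rot[12] = 31$a3220c1b1cdb
  rot[13] = 1$a3220c1b1cdb3
  rot[14] = $a3220c1b1cdb31
Sorted (with $ < everything):
  sorted[0] = $a3220c1b1cdb31
  sorted[1] = 0c1b1cdb31$a322
  sorted[2] = 1$a3220c1b1cdb3
  sorted[3] = 1b1cdb31$a3220c
  sorted[4] = 1cdb31$a3220c1b
  sorted[5] = 20c1b1cdb31$a32
  sorted[6] = 220c1b1cdb31$a3
  sorted[7] = 31$a3220c1b1cdb
  sorted[8] = 3220c1b1cdb31$a
  sorted[9] = a3220c1b1cdb31$
  sorted[10] = b1cdb31$a3220c1
  sorted[11] = b31$a3220c1b1cd
  sorted[12] = c1b1cdb31$a3220
  sorted[13] = cdb31$a3220c1b1
  sorted[14] = db31$a3220c1b1c
sorted[4] = 1cdb31$a3220c1b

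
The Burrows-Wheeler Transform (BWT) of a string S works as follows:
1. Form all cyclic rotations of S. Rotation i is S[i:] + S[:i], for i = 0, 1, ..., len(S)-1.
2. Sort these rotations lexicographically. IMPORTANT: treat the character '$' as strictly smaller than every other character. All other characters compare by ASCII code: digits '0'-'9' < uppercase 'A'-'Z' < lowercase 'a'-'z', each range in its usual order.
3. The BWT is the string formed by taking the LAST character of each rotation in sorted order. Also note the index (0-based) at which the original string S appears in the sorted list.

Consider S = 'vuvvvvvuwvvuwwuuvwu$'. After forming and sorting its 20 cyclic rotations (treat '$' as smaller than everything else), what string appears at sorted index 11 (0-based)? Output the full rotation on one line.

All 20 rotations (rotation i = S[i:]+S[:i]):
  rot[0] = vuvvvvvuwvvuwwuuvwu$
  rot[1] = uvvvvvuwvvuwwuuvwu$v
  rot[2] = vvvvvuwvvuwwuuvwu$vu
  rot[3] = vvvvuwvvuwwuuvwu$vuv
  rot[4] = vvvuwvvuwwuuvwu$vuvv
  rot[5] = vvuwvvuwwuuvwu$vuvvv
  rot[6] = vuwvvuwwuuvwu$vuvvvv
  rot[7] = uwvvuwwuuvwu$vuvvvvv
  rot[8] = wvvuwwuuvwu$vuvvvvvu
  rot[9] = vvuwwuuvwu$vuvvvvvuw
  rot[10] = vuwwuuvwu$vuvvvvvuwv
  rot[11] = uwwuuvwu$vuvvvvvuwvv
  rot[12] = wwuuvwu$vuvvvvvuwvvu
  rot[13] = wuuvwu$vuvvvvvuwvvuw
  rot[14] = uuvwu$vuvvvvvuwvvuww
  rot[15] = uvwu$vuvvvvvuwvvuwwu
  rot[16] = vwu$vuvvvvvuwvvuwwuu
  rot[17] = wu$vuvvvvvuwvvuwwuuv
  rot[18] = u$vuvvvvvuwvvuwwuuvw
  rot[19] = $vuvvvvvuwvvuwwuuvwu
Sorted (with $ < everything):
  sorted[0] = $vuvvvvvuwvvuwwuuvwu
  sorted[1] = u$vuvvvvvuwvvuwwuuvw
  sorted[2] = uuvwu$vuvvvvvuwvvuww
  sorted[3] = uvvvvvuwvvuwwuuvwu$v
  sorted[4] = uvwu$vuvvvvvuwvvuwwu
  sorted[5] = uwvvuwwuuvwu$vuvvvvv
  sorted[6] = uwwuuvwu$vuvvvvvuwvv
  sorted[7] = vuvvvvvuwvvuwwuuvwu$
  sorted[8] = vuwvvuwwuuvwu$vuvvvv
  sorted[9] = vuwwuuvwu$vuvvvvvuwv
  sorted[10] = vvuwvvuwwuuvwu$vuvvv
  sorted[11] = vvuwwuuvwu$vuvvvvvuw
  sorted[12] = vvvuwvvuwwuuvwu$vuvv
  sorted[13] = vvvvuwvvuwwuuvwu$vuv
  sorted[14] = vvvvvuwvvuwwuuvwu$vu
  sorted[15] = vwu$vuvvvvvuwvvuwwuu
  sorted[16] = wu$vuvvvvvuwvvuwwuuv
  sorted[17] = wuuvwu$vuvvvvvuwvvuw
  sorted[18] = wvvuwwuuvwu$vuvvvvvu
  sorted[19] = wwuuvwu$vuvvvvvuwvvu
sorted[11] = vvuwwuuvwu$vuvvvvvuw

Answer: vvuwwuuvwu$vuvvvvvuw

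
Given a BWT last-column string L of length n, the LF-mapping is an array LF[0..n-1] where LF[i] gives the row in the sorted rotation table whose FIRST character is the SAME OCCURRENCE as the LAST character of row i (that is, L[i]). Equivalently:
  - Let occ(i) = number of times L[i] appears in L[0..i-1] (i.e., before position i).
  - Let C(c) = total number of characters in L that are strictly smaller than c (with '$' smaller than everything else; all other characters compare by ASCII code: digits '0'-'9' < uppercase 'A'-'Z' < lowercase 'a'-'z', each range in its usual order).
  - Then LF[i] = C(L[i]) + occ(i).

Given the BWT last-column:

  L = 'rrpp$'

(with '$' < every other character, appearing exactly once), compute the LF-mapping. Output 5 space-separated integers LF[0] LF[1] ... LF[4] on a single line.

Char counts: '$':1, 'p':2, 'r':2
C (first-col start): C('$')=0, C('p')=1, C('r')=3
L[0]='r': occ=0, LF[0]=C('r')+0=3+0=3
L[1]='r': occ=1, LF[1]=C('r')+1=3+1=4
L[2]='p': occ=0, LF[2]=C('p')+0=1+0=1
L[3]='p': occ=1, LF[3]=C('p')+1=1+1=2
L[4]='$': occ=0, LF[4]=C('$')+0=0+0=0

Answer: 3 4 1 2 0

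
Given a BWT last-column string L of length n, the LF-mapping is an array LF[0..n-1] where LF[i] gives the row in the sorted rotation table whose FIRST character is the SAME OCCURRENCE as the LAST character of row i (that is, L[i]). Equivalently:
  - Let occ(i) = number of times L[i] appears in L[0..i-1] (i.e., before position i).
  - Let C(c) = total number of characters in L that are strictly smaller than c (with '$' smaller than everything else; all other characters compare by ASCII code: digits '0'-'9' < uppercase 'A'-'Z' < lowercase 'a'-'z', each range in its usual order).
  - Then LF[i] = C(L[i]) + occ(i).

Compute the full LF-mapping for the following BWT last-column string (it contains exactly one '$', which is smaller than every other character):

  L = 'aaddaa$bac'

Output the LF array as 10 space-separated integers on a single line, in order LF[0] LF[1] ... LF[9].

Answer: 1 2 8 9 3 4 0 6 5 7

Derivation:
Char counts: '$':1, 'a':5, 'b':1, 'c':1, 'd':2
C (first-col start): C('$')=0, C('a')=1, C('b')=6, C('c')=7, C('d')=8
L[0]='a': occ=0, LF[0]=C('a')+0=1+0=1
L[1]='a': occ=1, LF[1]=C('a')+1=1+1=2
L[2]='d': occ=0, LF[2]=C('d')+0=8+0=8
L[3]='d': occ=1, LF[3]=C('d')+1=8+1=9
L[4]='a': occ=2, LF[4]=C('a')+2=1+2=3
L[5]='a': occ=3, LF[5]=C('a')+3=1+3=4
L[6]='$': occ=0, LF[6]=C('$')+0=0+0=0
L[7]='b': occ=0, LF[7]=C('b')+0=6+0=6
L[8]='a': occ=4, LF[8]=C('a')+4=1+4=5
L[9]='c': occ=0, LF[9]=C('c')+0=7+0=7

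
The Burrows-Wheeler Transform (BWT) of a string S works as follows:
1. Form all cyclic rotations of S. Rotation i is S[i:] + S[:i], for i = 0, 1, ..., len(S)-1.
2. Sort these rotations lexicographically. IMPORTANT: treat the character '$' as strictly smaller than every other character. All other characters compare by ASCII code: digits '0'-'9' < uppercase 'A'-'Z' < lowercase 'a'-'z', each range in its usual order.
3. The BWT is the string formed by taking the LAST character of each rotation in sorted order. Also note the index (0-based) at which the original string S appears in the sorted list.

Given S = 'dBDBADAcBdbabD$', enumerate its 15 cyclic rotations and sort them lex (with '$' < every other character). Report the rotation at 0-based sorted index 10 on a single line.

Answer: bD$dBDBADAcBdba

Derivation:
All 15 rotations (rotation i = S[i:]+S[:i]):
  rot[0] = dBDBADAcBdbabD$
  rot[1] = BDBADAcBdbabD$d
  rot[2] = DBADAcBdbabD$dB
  rot[3] = BADAcBdbabD$dBD
  rot[4] = ADAcBdbabD$dBDB
  rot[5] = DAcBdbabD$dBDBA
  rot[6] = AcBdbabD$dBDBAD
  rot[7] = cBdbabD$dBDBADA
  rot[8] = BdbabD$dBDBADAc
  rot[9] = dbabD$dBDBADAcB
  rot[10] = babD$dBDBADAcBd
  rot[11] = abD$dBDBADAcBdb
  rot[12] = bD$dBDBADAcBdba
  rot[13] = D$dBDBADAcBdbab
  rot[14] = $dBDBADAcBdbabD
Sorted (with $ < everything):
  sorted[0] = $dBDBADAcBdbabD
  sorted[1] = ADAcBdbabD$dBDB
  sorted[2] = AcBdbabD$dBDBAD
  sorted[3] = BADAcBdbabD$dBD
  sorted[4] = BDBADAcBdbabD$d
  sorted[5] = BdbabD$dBDBADAc
  sorted[6] = D$dBDBADAcBdbab
  sorted[7] = DAcBdbabD$dBDBA
  sorted[8] = DBADAcBdbabD$dB
  sorted[9] = abD$dBDBADAcBdb
  sorted[10] = bD$dBDBADAcBdba
  sorted[11] = babD$dBDBADAcBd
  sorted[12] = cBdbabD$dBDBADA
  sorted[13] = dBDBADAcBdbabD$
  sorted[14] = dbabD$dBDBADAcB
sorted[10] = bD$dBDBADAcBdba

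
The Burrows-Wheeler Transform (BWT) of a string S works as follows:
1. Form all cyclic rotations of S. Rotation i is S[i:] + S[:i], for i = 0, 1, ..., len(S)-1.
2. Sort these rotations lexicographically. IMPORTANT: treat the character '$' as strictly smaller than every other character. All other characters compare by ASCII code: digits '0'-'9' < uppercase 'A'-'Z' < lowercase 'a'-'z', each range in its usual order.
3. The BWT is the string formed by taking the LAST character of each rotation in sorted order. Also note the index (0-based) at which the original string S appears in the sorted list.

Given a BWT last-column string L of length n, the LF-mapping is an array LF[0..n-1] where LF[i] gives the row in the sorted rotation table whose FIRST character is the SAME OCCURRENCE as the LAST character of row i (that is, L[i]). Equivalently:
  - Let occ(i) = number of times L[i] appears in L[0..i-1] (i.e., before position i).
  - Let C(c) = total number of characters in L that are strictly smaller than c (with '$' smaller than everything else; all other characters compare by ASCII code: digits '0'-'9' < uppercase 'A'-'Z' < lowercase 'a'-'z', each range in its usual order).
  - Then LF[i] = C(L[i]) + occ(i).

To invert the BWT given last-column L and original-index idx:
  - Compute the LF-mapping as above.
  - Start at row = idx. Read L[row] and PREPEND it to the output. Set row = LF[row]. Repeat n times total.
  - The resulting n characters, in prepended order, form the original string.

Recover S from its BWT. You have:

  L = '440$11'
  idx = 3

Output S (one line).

Answer: 14014$

Derivation:
LF mapping: 4 5 1 0 2 3
Walk LF starting at row 3, prepending L[row]:
  step 1: row=3, L[3]='$', prepend. Next row=LF[3]=0
  step 2: row=0, L[0]='4', prepend. Next row=LF[0]=4
  step 3: row=4, L[4]='1', prepend. Next row=LF[4]=2
  step 4: row=2, L[2]='0', prepend. Next row=LF[2]=1
  step 5: row=1, L[1]='4', prepend. Next row=LF[1]=5
  step 6: row=5, L[5]='1', prepend. Next row=LF[5]=3
Reversed output: 14014$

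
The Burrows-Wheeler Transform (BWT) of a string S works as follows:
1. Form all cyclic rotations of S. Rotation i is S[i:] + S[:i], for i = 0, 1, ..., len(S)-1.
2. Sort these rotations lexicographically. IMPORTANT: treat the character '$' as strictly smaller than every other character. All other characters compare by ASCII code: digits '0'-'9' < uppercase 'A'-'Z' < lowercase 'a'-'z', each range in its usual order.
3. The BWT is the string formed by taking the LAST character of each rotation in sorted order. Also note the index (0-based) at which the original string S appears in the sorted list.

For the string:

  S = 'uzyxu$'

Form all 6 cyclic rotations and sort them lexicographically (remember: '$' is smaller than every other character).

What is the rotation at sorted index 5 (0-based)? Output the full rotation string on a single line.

Answer: zyxu$u

Derivation:
All 6 rotations (rotation i = S[i:]+S[:i]):
  rot[0] = uzyxu$
  rot[1] = zyxu$u
  rot[2] = yxu$uz
  rot[3] = xu$uzy
  rot[4] = u$uzyx
  rot[5] = $uzyxu
Sorted (with $ < everything):
  sorted[0] = $uzyxu
  sorted[1] = u$uzyx
  sorted[2] = uzyxu$
  sorted[3] = xu$uzy
  sorted[4] = yxu$uz
  sorted[5] = zyxu$u
sorted[5] = zyxu$u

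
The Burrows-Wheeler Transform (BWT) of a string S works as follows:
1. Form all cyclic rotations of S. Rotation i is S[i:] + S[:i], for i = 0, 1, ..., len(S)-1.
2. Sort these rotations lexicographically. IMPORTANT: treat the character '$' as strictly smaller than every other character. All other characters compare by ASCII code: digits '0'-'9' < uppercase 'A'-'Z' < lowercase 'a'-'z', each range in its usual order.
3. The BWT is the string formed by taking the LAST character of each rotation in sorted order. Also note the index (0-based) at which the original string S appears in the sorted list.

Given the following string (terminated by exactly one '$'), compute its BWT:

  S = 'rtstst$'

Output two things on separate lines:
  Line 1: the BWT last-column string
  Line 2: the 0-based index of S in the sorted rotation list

All 7 rotations (rotation i = S[i:]+S[:i]):
  rot[0] = rtstst$
  rot[1] = tstst$r
  rot[2] = stst$rt
  rot[3] = tst$rts
  rot[4] = st$rtst
  rot[5] = t$rtsts
  rot[6] = $rtstst
Sorted (with $ < everything):
  sorted[0] = $rtstst  (last char: 't')
  sorted[1] = rtstst$  (last char: '$')
  sorted[2] = st$rtst  (last char: 't')
  sorted[3] = stst$rt  (last char: 't')
  sorted[4] = t$rtsts  (last char: 's')
  sorted[5] = tst$rts  (last char: 's')
  sorted[6] = tstst$r  (last char: 'r')
Last column: t$ttssr
Original string S is at sorted index 1

Answer: t$ttssr
1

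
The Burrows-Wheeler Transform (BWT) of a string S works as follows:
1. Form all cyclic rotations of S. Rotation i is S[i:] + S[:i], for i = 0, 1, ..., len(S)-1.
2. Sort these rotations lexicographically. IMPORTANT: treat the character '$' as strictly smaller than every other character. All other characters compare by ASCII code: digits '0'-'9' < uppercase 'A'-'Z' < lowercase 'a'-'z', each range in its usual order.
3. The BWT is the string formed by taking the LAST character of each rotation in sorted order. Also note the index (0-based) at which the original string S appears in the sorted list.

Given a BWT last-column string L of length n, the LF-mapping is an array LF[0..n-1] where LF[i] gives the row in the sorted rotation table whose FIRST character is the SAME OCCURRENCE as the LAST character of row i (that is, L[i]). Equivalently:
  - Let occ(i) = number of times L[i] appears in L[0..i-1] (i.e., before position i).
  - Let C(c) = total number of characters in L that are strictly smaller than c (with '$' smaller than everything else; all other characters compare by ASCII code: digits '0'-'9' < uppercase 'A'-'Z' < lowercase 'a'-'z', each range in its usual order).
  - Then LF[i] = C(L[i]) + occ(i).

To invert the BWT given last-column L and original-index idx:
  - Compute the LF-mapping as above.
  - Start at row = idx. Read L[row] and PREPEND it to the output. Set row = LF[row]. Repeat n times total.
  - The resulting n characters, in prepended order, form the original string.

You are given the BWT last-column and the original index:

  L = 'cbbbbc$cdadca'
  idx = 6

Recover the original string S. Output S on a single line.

Answer: bbadcdcbbacc$

Derivation:
LF mapping: 7 3 4 5 6 8 0 9 11 1 12 10 2
Walk LF starting at row 6, prepending L[row]:
  step 1: row=6, L[6]='$', prepend. Next row=LF[6]=0
  step 2: row=0, L[0]='c', prepend. Next row=LF[0]=7
  step 3: row=7, L[7]='c', prepend. Next row=LF[7]=9
  step 4: row=9, L[9]='a', prepend. Next row=LF[9]=1
  step 5: row=1, L[1]='b', prepend. Next row=LF[1]=3
  step 6: row=3, L[3]='b', prepend. Next row=LF[3]=5
  step 7: row=5, L[5]='c', prepend. Next row=LF[5]=8
  step 8: row=8, L[8]='d', prepend. Next row=LF[8]=11
  step 9: row=11, L[11]='c', prepend. Next row=LF[11]=10
  step 10: row=10, L[10]='d', prepend. Next row=LF[10]=12
  step 11: row=12, L[12]='a', prepend. Next row=LF[12]=2
  step 12: row=2, L[2]='b', prepend. Next row=LF[2]=4
  step 13: row=4, L[4]='b', prepend. Next row=LF[4]=6
Reversed output: bbadcdcbbacc$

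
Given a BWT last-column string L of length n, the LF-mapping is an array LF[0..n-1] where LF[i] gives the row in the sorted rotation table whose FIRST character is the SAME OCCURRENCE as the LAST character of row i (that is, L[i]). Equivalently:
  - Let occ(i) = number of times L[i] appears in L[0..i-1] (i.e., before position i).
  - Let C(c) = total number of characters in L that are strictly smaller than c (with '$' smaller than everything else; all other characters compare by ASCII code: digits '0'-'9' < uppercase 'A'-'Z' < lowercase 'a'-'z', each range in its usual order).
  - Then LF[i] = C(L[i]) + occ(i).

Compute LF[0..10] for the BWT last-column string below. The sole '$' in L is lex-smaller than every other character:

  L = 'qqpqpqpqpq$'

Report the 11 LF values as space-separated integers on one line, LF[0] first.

Answer: 5 6 1 7 2 8 3 9 4 10 0

Derivation:
Char counts: '$':1, 'p':4, 'q':6
C (first-col start): C('$')=0, C('p')=1, C('q')=5
L[0]='q': occ=0, LF[0]=C('q')+0=5+0=5
L[1]='q': occ=1, LF[1]=C('q')+1=5+1=6
L[2]='p': occ=0, LF[2]=C('p')+0=1+0=1
L[3]='q': occ=2, LF[3]=C('q')+2=5+2=7
L[4]='p': occ=1, LF[4]=C('p')+1=1+1=2
L[5]='q': occ=3, LF[5]=C('q')+3=5+3=8
L[6]='p': occ=2, LF[6]=C('p')+2=1+2=3
L[7]='q': occ=4, LF[7]=C('q')+4=5+4=9
L[8]='p': occ=3, LF[8]=C('p')+3=1+3=4
L[9]='q': occ=5, LF[9]=C('q')+5=5+5=10
L[10]='$': occ=0, LF[10]=C('$')+0=0+0=0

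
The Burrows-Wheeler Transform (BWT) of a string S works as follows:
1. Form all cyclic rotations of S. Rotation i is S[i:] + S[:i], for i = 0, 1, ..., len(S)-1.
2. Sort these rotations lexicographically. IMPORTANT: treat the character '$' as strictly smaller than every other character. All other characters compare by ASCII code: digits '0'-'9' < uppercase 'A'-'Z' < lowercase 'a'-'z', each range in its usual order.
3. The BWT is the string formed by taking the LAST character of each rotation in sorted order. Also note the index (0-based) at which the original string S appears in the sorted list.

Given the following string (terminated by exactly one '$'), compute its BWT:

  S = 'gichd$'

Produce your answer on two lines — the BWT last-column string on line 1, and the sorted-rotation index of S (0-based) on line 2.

Answer: dih$cg
3

Derivation:
All 6 rotations (rotation i = S[i:]+S[:i]):
  rot[0] = gichd$
  rot[1] = ichd$g
  rot[2] = chd$gi
  rot[3] = hd$gic
  rot[4] = d$gich
  rot[5] = $gichd
Sorted (with $ < everything):
  sorted[0] = $gichd  (last char: 'd')
  sorted[1] = chd$gi  (last char: 'i')
  sorted[2] = d$gich  (last char: 'h')
  sorted[3] = gichd$  (last char: '$')
  sorted[4] = hd$gic  (last char: 'c')
  sorted[5] = ichd$g  (last char: 'g')
Last column: dih$cg
Original string S is at sorted index 3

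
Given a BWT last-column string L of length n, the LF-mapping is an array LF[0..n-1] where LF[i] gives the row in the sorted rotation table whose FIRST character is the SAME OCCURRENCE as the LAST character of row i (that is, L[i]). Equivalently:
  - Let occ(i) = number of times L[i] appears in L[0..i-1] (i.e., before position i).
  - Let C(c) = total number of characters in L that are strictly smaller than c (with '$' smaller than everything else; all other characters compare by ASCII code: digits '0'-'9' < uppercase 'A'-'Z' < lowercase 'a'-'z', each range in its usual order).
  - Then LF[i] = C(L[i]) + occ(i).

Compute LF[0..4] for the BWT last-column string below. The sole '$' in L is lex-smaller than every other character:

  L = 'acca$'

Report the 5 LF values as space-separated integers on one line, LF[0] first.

Char counts: '$':1, 'a':2, 'c':2
C (first-col start): C('$')=0, C('a')=1, C('c')=3
L[0]='a': occ=0, LF[0]=C('a')+0=1+0=1
L[1]='c': occ=0, LF[1]=C('c')+0=3+0=3
L[2]='c': occ=1, LF[2]=C('c')+1=3+1=4
L[3]='a': occ=1, LF[3]=C('a')+1=1+1=2
L[4]='$': occ=0, LF[4]=C('$')+0=0+0=0

Answer: 1 3 4 2 0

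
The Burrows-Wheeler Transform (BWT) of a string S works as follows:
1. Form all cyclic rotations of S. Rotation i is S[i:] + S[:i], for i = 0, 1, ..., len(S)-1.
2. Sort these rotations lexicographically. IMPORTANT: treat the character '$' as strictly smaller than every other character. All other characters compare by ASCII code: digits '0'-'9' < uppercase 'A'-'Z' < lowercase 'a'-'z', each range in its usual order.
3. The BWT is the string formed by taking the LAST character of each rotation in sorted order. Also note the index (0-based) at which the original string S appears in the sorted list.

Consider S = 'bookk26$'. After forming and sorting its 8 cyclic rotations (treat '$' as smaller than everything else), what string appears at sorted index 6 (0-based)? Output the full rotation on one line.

All 8 rotations (rotation i = S[i:]+S[:i]):
  rot[0] = bookk26$
  rot[1] = ookk26$b
  rot[2] = okk26$bo
  rot[3] = kk26$boo
  rot[4] = k26$book
  rot[5] = 26$bookk
  rot[6] = 6$bookk2
  rot[7] = $bookk26
Sorted (with $ < everything):
  sorted[0] = $bookk26
  sorted[1] = 26$bookk
  sorted[2] = 6$bookk2
  sorted[3] = bookk26$
  sorted[4] = k26$book
  sorted[5] = kk26$boo
  sorted[6] = okk26$bo
  sorted[7] = ookk26$b
sorted[6] = okk26$bo

Answer: okk26$bo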